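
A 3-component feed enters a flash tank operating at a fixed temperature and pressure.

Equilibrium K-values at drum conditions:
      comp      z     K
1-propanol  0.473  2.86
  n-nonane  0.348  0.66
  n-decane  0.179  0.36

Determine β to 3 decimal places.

Material balance + equilibrium reduce to Σ zᵢ(Kᵢ−1)/(1+β(Kᵢ−1)) = 0.
Feasibility: ΣzᵢKᵢ = 1.647, Σzᵢ/Kᵢ = 1.190 — both > 1, two phases present.
Newton–Raphson from β = 0.5:
  β = 0.500: g = 0.1448, g' = -0.656 → β = 0.721
  β = 0.721: g = 0.0065, g' = -0.622 → β = 0.731
Converged at β = 0.731.

β = 0.731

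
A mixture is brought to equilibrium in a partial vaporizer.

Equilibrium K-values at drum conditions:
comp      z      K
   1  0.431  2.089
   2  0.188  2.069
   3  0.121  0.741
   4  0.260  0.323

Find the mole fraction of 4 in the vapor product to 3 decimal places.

y_4 = 0.162

Material balance + equilibrium reduce to Σ zᵢ(Kᵢ−1)/(1+ψ(Kᵢ−1)) = 0.
Feasibility: ΣzᵢKᵢ = 1.463, Σzᵢ/Kᵢ = 1.265 — both > 1, two phases present.
Iterate (Newton) starting at ψ = 0.5:
  ψ = 0.500: g = 0.1328, g' = -0.589 → ψ = 0.726
  ψ = 0.726: g = -0.0092, g' = -0.700 → ψ = 0.712
Converged at ψ = 0.712.
Compositions from xᵢ = zᵢ/(1+ψ(Kᵢ−1)), yᵢ = Kᵢxᵢ:
  1: x = 0.243, y = 0.507
  2: x = 0.107, y = 0.221
  3: x = 0.148, y = 0.110
  4: x = 0.502, y = 0.162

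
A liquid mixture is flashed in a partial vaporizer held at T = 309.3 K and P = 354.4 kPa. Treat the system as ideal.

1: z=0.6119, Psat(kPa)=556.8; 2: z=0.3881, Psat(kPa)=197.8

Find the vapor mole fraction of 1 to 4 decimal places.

Raoult's law: Kᵢ = Pᵢˢᵃᵗ/P = Pᵢˢᵃᵗ/354.4.
  K_1 = 556.8/354.4 = 1.571106, K_2 = 197.8/354.4 = 0.558126
Material balance + equilibrium reduce to Σ zᵢ(Kᵢ−1)/(1+ψ(Kᵢ−1)) = 0.
g(0) = ΣzᵢKᵢ − 1 = 0.1780 and g(1) = 1 − Σzᵢ/Kᵢ = -0.0848, so a root lies in (0, 1).
Binary case is linear: z₁(K₁−1)(1+ψ(K₂−1)) + z₂(K₂−1)(1+ψ(K₁−1)) = 0
⇒ ψ = [z₁(K₁−1)+z₂(K₂−1)] / [−(K₁−1)(K₂−1)] = 0.17797/0.25236 = 0.7052
Compositions from xᵢ = zᵢ/(1+ψ(Kᵢ−1)), yᵢ = Kᵢxᵢ:
  1: x = 0.4362, y = 0.6853
  2: x = 0.5638, y = 0.3147

y_1 = 0.6853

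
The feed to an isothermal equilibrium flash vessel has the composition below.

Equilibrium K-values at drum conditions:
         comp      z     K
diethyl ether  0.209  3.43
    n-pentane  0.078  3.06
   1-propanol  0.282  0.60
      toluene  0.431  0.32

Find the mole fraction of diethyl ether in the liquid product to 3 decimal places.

x_diethyl ether = 0.142

Material balance + equilibrium reduce to Σ zᵢ(Kᵢ−1)/(1+β(Kᵢ−1)) = 0.
g(0) = ΣzᵢKᵢ − 1 = 0.263 and g(1) = 1 − Σzᵢ/Kᵢ = -0.903, so a root lies in (0, 1).
Newton iteration, β⁰ = 0.5:
  β = 0.500: g = -0.2766, g' = -0.860 → β = 0.178
  β = 0.178: g = 0.0169, g' = -1.088 → β = 0.194
Converged at β = 0.194.
Compositions from xᵢ = zᵢ/(1+β(Kᵢ−1)), yᵢ = Kᵢxᵢ:
  diethyl ether: x = 0.142, y = 0.487
  n-pentane: x = 0.056, y = 0.171
  1-propanol: x = 0.306, y = 0.183
  toluene: x = 0.497, y = 0.159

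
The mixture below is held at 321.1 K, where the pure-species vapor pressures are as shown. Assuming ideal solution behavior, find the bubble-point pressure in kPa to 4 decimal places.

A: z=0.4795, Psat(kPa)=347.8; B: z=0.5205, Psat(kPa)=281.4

At the bubble point ψ → 0, so ΣzᵢKᵢ = 1 with Kᵢ = Pᵢˢᵃᵗ/P ⇒ P = ΣzᵢPᵢˢᵃᵗ.
P = 0.4795·347.8 + 0.5205·281.4 = 313.2388 kPa

Pbub = 313.2388 kPa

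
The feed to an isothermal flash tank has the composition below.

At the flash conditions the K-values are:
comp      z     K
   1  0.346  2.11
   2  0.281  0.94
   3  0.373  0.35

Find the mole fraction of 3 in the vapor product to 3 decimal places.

Newton–Raphson from ψ = 0.56:
  ψ = 0.560: g = -0.1618, g' = -0.553 → ψ = 0.267
  ψ = 0.267: g = -0.0144, g' = -0.485 → ψ = 0.238
Converged at ψ = 0.238.
Compositions from xᵢ = zᵢ/(1+ψ(Kᵢ−1)), yᵢ = Kᵢxᵢ:
  1: x = 0.274, y = 0.578
  2: x = 0.285, y = 0.268
  3: x = 0.441, y = 0.154

y_3 = 0.154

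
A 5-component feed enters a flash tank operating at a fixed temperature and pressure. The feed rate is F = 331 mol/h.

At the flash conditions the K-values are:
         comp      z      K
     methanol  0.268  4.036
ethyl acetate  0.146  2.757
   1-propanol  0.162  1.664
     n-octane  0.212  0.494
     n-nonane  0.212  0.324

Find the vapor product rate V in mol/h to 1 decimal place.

Newton–Raphson from ψ = 0.5:
  ψ = 0.500: g = 0.1804, g' = -0.876 → ψ = 0.706
  ψ = 0.706: g = 0.0056, g' = -0.859 → ψ = 0.712
Converged at ψ = 0.712.
Then V = ψ·F = 0.7124·331 = 235.8 mol/h and L = F − V = 95.2 mol/h.

V = 235.8 mol/h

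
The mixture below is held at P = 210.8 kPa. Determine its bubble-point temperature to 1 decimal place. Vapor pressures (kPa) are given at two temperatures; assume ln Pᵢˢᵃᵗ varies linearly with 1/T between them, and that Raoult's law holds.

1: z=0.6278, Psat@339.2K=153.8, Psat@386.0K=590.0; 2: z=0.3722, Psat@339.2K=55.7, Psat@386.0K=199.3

T = 358.3 K

Bubble-point temperature: ΣzᵢPᵢˢᵃᵗ(T) = P. Interpolate ln Pᵢˢᵃᵗ = aᵢ + bᵢ/T.
  T = 339.2 K: ΣzᵢPᵢˢᵃᵗ = 117.29 kPa
  T = 386.0 K: ΣzᵢPᵢˢᵃᵗ = 444.58 kPa
  T = 362.6 K: ΣzᵢPᵢˢᵃᵗ = 238.36 kPa
  T = 350.9 K: ΣzᵢPᵢˢᵃᵗ = 169.19 kPa
  T = 356.8 K: ΣzᵢPᵢˢᵃᵗ = 201.68 kPa
  T = 359.7 K: ΣzᵢPᵢˢᵃᵗ = 219.40 kPa
Interpolating between 356.8 K and 359.7 K gives T ≈ 358.3 K.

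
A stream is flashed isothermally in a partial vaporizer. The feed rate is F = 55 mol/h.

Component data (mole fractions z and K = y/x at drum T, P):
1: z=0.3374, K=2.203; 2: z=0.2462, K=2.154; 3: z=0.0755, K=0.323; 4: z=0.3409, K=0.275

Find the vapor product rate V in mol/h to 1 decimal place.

V = 25.4 mol/h

Newton iteration, β⁰ = 0.5:
  β = 0.5000: g = -0.03135, g' = -0.8422 → β = 0.4628
  β = 0.4628: g = -0.00043, g' = -0.8200 → β = 0.4622
Converged at β = 0.4622.
Then V = β·F = 0.4622·55 = 25.4 mol/h and L = F − V = 29.6 mol/h.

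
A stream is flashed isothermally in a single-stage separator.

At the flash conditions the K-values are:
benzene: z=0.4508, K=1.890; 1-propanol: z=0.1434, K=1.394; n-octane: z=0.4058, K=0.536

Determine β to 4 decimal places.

Material balance + equilibrium reduce to Σ zᵢ(Kᵢ−1)/(1+β(Kᵢ−1)) = 0.
g(0) = ΣzᵢKᵢ − 1 = 0.2694 and g(1) = 1 − Σzᵢ/Kᵢ = -0.0985, so a root lies in (0, 1).
Newton–Raphson from β = 0.5:
  β = 0.5000: g = 0.07969, g' = -0.3347 → β = 0.7381
  β = 0.7381: g = -0.00045, g' = -0.3455 → β = 0.7368
Converged at β = 0.7368.

β = 0.7368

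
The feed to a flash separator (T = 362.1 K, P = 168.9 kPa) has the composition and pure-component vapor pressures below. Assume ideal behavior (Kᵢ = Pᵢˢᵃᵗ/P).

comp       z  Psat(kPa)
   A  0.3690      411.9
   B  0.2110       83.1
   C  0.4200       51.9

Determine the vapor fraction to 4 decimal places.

Raoult's law: Kᵢ = Pᵢˢᵃᵗ/P = Pᵢˢᵃᵗ/168.9.
  K_A = 411.9/168.9 = 2.438721, K_B = 83.1/168.9 = 0.492007, K_C = 51.9/168.9 = 0.307282
Material balance + equilibrium reduce to Σ zᵢ(Kᵢ−1)/(1+ψ(Kᵢ−1)) = 0.
Feasibility: ΣzᵢKᵢ = 1.1328, Σzᵢ/Kᵢ = 1.9470 — both > 1, two phases present.
Newton iteration, ψ⁰ = 0.5:
  ψ = 0.5000: g = -0.28002, g' = -0.8279 → ψ = 0.1618
  ψ = 0.1618: g = -0.01380, g' = -0.8229 → ψ = 0.1450
  ψ = 0.1450: g = 0.00010, g' = -0.8354 → ψ = 0.1451
Converged at ψ = 0.1451.

ψ = 0.1451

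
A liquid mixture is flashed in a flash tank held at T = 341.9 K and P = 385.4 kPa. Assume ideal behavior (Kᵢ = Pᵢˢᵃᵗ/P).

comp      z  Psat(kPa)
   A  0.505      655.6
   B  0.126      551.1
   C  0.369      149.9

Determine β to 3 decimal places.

β = 0.458

Raoult's law: Kᵢ = Pᵢˢᵃᵗ/P = Pᵢˢᵃᵗ/385.4.
  K_A = 655.6/385.4 = 1.70109, K_B = 551.1/385.4 = 1.42994, K_C = 149.9/385.4 = 0.38895
Let β = V/F and solve Σ zᵢ(Kᵢ−1)/(1+β(Kᵢ−1)) = 0.
Check two-phase: ΣzᵢKᵢ = 1.183 > 1 and Σzᵢ/Kᵢ = 1.334 > 1, so g(0) = 0.183 > 0 and g(1) = -0.334 < 0.
Newton–Raphson from β = 0.5:
  β = 0.500: g = -0.0179, g' = -0.438 → β = 0.459
  β = 0.459: g = -0.0003, g' = -0.424 → β = 0.458
Converged at β = 0.458.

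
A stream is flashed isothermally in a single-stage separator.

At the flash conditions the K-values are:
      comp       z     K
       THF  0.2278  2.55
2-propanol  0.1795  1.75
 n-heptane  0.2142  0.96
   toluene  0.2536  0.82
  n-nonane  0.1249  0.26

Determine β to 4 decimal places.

β = 0.7101

Rachford–Rice: g(β) = Σ zᵢ(Kᵢ−1)/(1+β(Kᵢ−1)) = 0.
g(0) = ΣzᵢKᵢ − 1 = 0.3411 and g(1) = 1 − Σzᵢ/Kᵢ = -0.2047, so a root lies in (0, 1).
Iterate (Newton) starting at β = 0.37:
  β = 0.3700: g = 0.14490, g' = -0.4224 → β = 0.7131
  β = 0.7131: g = -0.00143, g' = -0.4841 → β = 0.7101
Converged at β = 0.7101.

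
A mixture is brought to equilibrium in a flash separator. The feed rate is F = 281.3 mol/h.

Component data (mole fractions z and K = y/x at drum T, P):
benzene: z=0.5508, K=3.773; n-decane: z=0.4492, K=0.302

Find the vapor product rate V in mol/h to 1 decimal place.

Material balance + equilibrium reduce to Σ zᵢ(Kᵢ−1)/(1+ψ(Kᵢ−1)) = 0.
Feasibility: ΣzᵢKᵢ = 2.2138, Σzᵢ/Kᵢ = 1.6334 — both > 1, two phases present.
Binary case is linear: z₁(K₁−1)(1+ψ(K₂−1)) + z₂(K₂−1)(1+ψ(K₁−1)) = 0
⇒ ψ = [z₁(K₁−1)+z₂(K₂−1)] / [−(K₁−1)(K₂−1)] = 1.21383/1.93555 = 0.6271
Then V = ψ·F = 0.6271·281.3 = 176.4 mol/h and L = F − V = 104.9 mol/h.

V = 176.4 mol/h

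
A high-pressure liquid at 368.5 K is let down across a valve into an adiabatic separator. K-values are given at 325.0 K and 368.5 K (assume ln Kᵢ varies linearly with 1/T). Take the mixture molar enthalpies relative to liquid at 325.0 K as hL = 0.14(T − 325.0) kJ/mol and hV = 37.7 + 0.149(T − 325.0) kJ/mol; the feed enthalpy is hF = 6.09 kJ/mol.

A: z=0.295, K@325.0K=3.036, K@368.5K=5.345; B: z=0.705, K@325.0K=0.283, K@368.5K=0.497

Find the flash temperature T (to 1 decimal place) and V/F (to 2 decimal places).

T = 332.4 K, V/F = 0.13

Adiabatic flash: solve Rachford–Rice at each trial T, then check hF = ψ·hV(T) + (1−ψ)·hL(T).
  T = 325.0 K: K = (3.036, 0.283), RR gives ψ = 0.065, H_out = 2.457 kJ/mol
  T = 368.5 K: K = (5.345, 0.497), RR gives ψ = 0.424, H_out = 22.249 kJ/mol
  T = 346.8 K: K = (4.103, 0.382), RR gives ψ = 0.250, H_out = 12.531 kJ/mol
  T = 335.9 K: K = (3.547, 0.330), RR gives ψ = 0.164, H_out = 7.714 kJ/mol
  T = 330.4 K: K = (3.283, 0.306), RR gives ψ = 0.116, H_out = 5.145 kJ/mol
  T = 333.1 K: K = (3.411, 0.318), RR gives ψ = 0.140, H_out = 6.424 kJ/mol
  T = 331.8 K: K = (3.349, 0.312), RR gives ψ = 0.129, H_out = 5.813 kJ/mol
Linear interpolation between T = 331.8 (H_out = 5.813) and T = 333.1 (H_out = 6.424) on hF = 6.09 gives T ≈ 332.4 K, at which ψ = 0.13.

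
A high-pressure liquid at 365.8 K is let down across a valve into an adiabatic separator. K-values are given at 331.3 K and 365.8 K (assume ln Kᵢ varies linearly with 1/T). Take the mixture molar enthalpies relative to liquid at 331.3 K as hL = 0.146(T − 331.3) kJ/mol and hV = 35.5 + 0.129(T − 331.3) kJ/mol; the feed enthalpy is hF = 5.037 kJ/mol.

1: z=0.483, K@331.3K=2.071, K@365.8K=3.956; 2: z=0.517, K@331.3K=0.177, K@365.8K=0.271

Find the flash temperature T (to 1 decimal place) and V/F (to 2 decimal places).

Adiabatic flash: solve Rachford–Rice at each trial T, then check hF = ψ·hV(T) + (1−ψ)·hL(T).
  T = 331.3 K: K = (2.071, 0.177), RR gives ψ = 0.104, H_out = 3.697 kJ/mol
  T = 365.8 K: K = (3.956, 0.271), RR gives ψ = 0.488, H_out = 22.063 kJ/mol
  T = 348.6 K: K = (2.911, 0.221), RR gives ψ = 0.350, H_out = 14.844 kJ/mol
  T = 340.0 K: K = (2.469, 0.199), RR gives ψ = 0.251, H_out = 10.133 kJ/mol
  T = 335.6 K: K = (2.261, 0.188), RR gives ψ = 0.185, H_out = 7.168 kJ/mol
  T = 333.5 K: K = (2.167, 0.182), RR gives ψ = 0.148, H_out = 5.558 kJ/mol
Linear interpolation between T = 331.3 (H_out = 3.697) and T = 333.5 (H_out = 5.558) on hF = 5.037 gives T ≈ 332.9 K, at which ψ = 0.14.

T = 332.9 K, V/F = 0.14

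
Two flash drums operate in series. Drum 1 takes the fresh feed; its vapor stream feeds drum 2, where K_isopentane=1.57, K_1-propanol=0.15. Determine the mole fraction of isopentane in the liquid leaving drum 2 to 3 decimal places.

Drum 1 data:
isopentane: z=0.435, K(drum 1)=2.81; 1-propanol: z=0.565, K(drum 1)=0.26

Drum 1:
Let ψ₁ = V/F and solve Σ zᵢ(Kᵢ−1)/(1+ψ₁(Kᵢ−1)) = 0.
Check two-phase: ΣzᵢKᵢ = 1.369 > 1 and Σzᵢ/Kᵢ = 2.328 > 1, so g(0) = 0.369 > 0 and g(1) = -1.328 < 0.
Binary case is linear: z₁(K₁−1)(1+ψ₁(K₂−1)) + z₂(K₂−1)(1+ψ₁(K₁−1)) = 0
⇒ ψ₁ = [z₁(K₁−1)+z₂(K₂−1)] / [−(K₁−1)(K₂−1)] = 0.3693/1.3394 = 0.276
Drum-1 compositions:
  isopentane: x = 0.290, y = 0.815
  1-propanol: x = 0.710, y = 0.185
Drum-2 feed = drum-1 vapor: z₂ = (0.8155, 0.1845).
Drum 2:
Rachford–Rice: g(ψ₂) = Σ zᵢ(Kᵢ−1)/(1+ψ₂(Kᵢ−1)) = 0.
Check two-phase: ΣzᵢKᵢ = 1.308 > 1 and Σzᵢ/Kᵢ = 1.750 > 1, so g(0) = 0.308 > 0 and g(1) = -0.750 < 0.
Binary case is linear: z₁(K₁−1)(1+ψ₂(K₂−1)) + z₂(K₂−1)(1+ψ₂(K₁−1)) = 0
⇒ ψ₂ = [z₁(K₁−1)+z₂(K₂−1)] / [−(K₁−1)(K₂−1)] = 0.3079/0.4845 = 0.636
  isopentane: x = 0.599, y = 0.940
  1-propanol: x = 0.401, y = 0.060

x_isopentane (drum 2) = 0.599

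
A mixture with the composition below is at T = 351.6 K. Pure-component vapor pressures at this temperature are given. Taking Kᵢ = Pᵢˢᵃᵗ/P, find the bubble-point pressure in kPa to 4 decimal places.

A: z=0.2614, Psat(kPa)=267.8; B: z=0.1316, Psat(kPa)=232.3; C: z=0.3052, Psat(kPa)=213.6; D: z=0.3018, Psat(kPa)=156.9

Pbub = 213.1167 kPa

At the bubble point ψ → 0, so ΣzᵢKᵢ = 1 with Kᵢ = Pᵢˢᵃᵗ/P ⇒ P = ΣzᵢPᵢˢᵃᵗ.
P = 0.2614·267.8 + 0.1316·232.3 + 0.3052·213.6 + 0.3018·156.9 = 213.1167 kPa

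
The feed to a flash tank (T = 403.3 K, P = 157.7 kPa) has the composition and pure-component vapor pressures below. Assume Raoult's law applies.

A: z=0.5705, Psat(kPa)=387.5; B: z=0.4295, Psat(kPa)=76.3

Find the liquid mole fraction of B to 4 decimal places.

Raoult's law: Kᵢ = Pᵢˢᵃᵗ/P = Pᵢˢᵃᵗ/157.7.
  K_A = 387.5/157.7 = 2.457197, K_B = 76.3/157.7 = 0.483830
Binary case is linear: z₁(K₁−1)(1+V/F(K₂−1)) + z₂(K₂−1)(1+V/F(K₁−1)) = 0
⇒ V/F = [z₁(K₁−1)+z₂(K₂−1)] / [−(K₁−1)(K₂−1)] = 0.60964/0.75216 = 0.8105
Compositions from xᵢ = zᵢ/(1+V/F(Kᵢ−1)), yᵢ = Kᵢxᵢ:
  A: x = 0.2616, y = 0.6427
  B: x = 0.7384, y = 0.3573

x_B = 0.7384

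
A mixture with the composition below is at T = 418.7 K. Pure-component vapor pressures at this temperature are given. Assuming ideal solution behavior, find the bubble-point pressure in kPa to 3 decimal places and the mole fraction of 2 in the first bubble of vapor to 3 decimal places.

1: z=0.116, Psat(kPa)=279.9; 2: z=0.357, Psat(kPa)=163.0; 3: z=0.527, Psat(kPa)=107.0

At the bubble point ψ → 0, so ΣzᵢKᵢ = 1 with Kᵢ = Pᵢˢᵃᵗ/P ⇒ P = ΣzᵢPᵢˢᵃᵗ.
P = 0.116·279.9 + 0.357·163.0 + 0.527·107.0 = 147.048 kPa
yᵢ = zᵢPᵢˢᵃᵗ/P ⇒ y_2 = 0.357·163.0/147.048 = 0.396

Pbub = 147.048 kPa, y_2 = 0.396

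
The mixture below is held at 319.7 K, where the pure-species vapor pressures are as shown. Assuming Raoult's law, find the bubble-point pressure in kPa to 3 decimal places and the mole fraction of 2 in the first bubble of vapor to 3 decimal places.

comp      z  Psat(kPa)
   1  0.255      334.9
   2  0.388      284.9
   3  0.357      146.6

Pbub = 248.277 kPa, y_2 = 0.445

At the bubble point ψ → 0, so ΣzᵢKᵢ = 1 with Kᵢ = Pᵢˢᵃᵗ/P ⇒ P = ΣzᵢPᵢˢᵃᵗ.
P = 0.255·334.9 + 0.388·284.9 + 0.357·146.6 = 248.277 kPa
yᵢ = zᵢPᵢˢᵃᵗ/P ⇒ y_2 = 0.388·284.9/248.277 = 0.445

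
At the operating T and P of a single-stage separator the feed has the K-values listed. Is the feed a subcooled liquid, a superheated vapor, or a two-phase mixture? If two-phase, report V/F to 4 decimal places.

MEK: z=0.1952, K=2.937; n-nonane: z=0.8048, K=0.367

subcooled liquid

ΣzᵢKᵢ = 0.8687; Σzᵢ/Kᵢ = 2.2594.
Since ΣzᵢKᵢ < 1 the mixture is below its bubble point — single liquid phase.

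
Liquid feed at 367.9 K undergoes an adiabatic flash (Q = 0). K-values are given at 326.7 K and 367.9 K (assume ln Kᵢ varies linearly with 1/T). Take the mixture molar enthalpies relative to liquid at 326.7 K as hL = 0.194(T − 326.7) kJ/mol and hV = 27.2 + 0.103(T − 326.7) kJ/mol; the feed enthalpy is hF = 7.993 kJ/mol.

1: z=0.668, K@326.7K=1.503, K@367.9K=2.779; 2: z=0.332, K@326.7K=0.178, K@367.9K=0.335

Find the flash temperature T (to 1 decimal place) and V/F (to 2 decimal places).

T = 330.4 K, V/F = 0.27

Adiabatic flash: solve Rachford–Rice at each trial T, then check hF = ψ·hV(T) + (1−ψ)·hL(T).
  T = 326.7 K: K = (1.503, 0.178), RR gives ψ = 0.153, H_out = 4.151 kJ/mol
  T = 367.9 K: K = (2.779, 0.335), RR gives ψ = 0.818, H_out = 27.173 kJ/mol
  T = 347.3 K: K = (2.081, 0.249), RR gives ψ = 0.582, H_out = 18.742 kJ/mol
  T = 337.0 K: K = (1.778, 0.212), RR gives ψ = 0.420, H_out = 13.034 kJ/mol
  T = 331.9 K: K = (1.638, 0.194), RR gives ψ = 0.309, H_out = 9.263 kJ/mol
  T = 329.3 K: K = (1.570, 0.186), RR gives ψ = 0.238, H_out = 6.918 kJ/mol
  T = 330.6 K: K = (1.604, 0.190), RR gives ψ = 0.275, H_out = 8.135 kJ/mol
Linear interpolation between T = 329.3 (H_out = 6.918) and T = 330.6 (H_out = 8.135) on hF = 7.993 gives T ≈ 330.4 K, at which ψ = 0.27.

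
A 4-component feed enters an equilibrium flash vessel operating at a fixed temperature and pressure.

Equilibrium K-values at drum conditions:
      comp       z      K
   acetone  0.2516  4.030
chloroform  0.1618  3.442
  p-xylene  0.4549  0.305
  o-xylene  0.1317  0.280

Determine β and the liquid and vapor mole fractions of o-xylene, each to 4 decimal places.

β = 0.3793, x_o-xylene = 0.1812, y_o-xylene = 0.0507

Rachford–Rice: g(β) = Σ zᵢ(Kᵢ−1)/(1+β(Kᵢ−1)) = 0.
Feasibility: ΣzᵢKᵢ = 1.7465, Σzᵢ/Kᵢ = 2.0713 — both > 1, two phases present.
Iterate (Newton) starting at β = 0.41:
  β = 0.4100: g = -0.03926, g' = -1.2675 → β = 0.3790
  β = 0.3790: g = 0.00040, g' = -1.2948 → β = 0.3793
Converged at β = 0.3793.
Compositions from xᵢ = zᵢ/(1+β(Kᵢ−1)), yᵢ = Kᵢxᵢ:
  acetone: x = 0.1171, y = 0.4717
  chloroform: x = 0.0840, y = 0.2891
  p-xylene: x = 0.6178, y = 0.1884
  o-xylene: x = 0.1812, y = 0.0507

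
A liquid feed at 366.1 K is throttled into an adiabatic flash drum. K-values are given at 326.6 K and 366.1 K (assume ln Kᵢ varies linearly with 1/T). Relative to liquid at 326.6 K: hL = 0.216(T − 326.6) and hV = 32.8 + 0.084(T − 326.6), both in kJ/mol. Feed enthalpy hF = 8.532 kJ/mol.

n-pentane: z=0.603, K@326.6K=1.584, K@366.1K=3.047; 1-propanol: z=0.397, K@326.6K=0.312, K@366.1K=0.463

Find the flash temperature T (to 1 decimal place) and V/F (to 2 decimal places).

Adiabatic flash: solve Rachford–Rice at each trial T, then check hF = ψ·hV(T) + (1−ψ)·hL(T).
  T = 326.6 K: K = (1.584, 0.312), RR gives ψ = 0.197, H_out = 6.450 kJ/mol
  T = 366.1 K: K = (3.047, 0.463), RR gives ψ = 0.929, H_out = 34.158 kJ/mol
  T = 346.4 K: K = (2.240, 0.385), RR gives ψ = 0.660, H_out = 24.190 kJ/mol
  T = 336.5 K: K = (1.893, 0.347), RR gives ψ = 0.480, H_out = 17.245 kJ/mol
  T = 331.6 K: K = (1.736, 0.330), RR gives ψ = 0.360, H_out = 12.648 kJ/mol
  T = 329.1 K: K = (1.659, 0.321), RR gives ψ = 0.285, H_out = 9.796 kJ/mol
  T = 327.9 K: K = (1.623, 0.317), RR gives ψ = 0.245, H_out = 8.261 kJ/mol
Linear interpolation between T = 327.9 (H_out = 8.261) and T = 329.1 (H_out = 9.796) on hF = 8.532 gives T ≈ 328.1 K, at which ψ = 0.25.

T = 328.1 K, V/F = 0.25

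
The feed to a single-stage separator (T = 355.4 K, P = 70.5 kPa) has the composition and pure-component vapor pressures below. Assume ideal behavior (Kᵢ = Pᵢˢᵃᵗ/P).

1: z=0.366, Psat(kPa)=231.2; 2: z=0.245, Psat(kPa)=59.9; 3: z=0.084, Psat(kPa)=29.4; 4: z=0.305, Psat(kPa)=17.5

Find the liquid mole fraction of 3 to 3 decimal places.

Raoult's law: Kᵢ = Pᵢˢᵃᵗ/P = Pᵢˢᵃᵗ/70.5.
  K_1 = 231.2/70.5 = 3.27943, K_2 = 59.9/70.5 = 0.84965, K_3 = 29.4/70.5 = 0.41702, K_4 = 17.5/70.5 = 0.24823
Newton–Raphson from ψ = 0.5:
  ψ = 0.500: g = -0.0864, g' = -0.921 → ψ = 0.406
Converged at ψ = 0.406.
Compositions from xᵢ = zᵢ/(1+ψ(Kᵢ−1)), yᵢ = Kᵢxᵢ:
  1: x = 0.190, y = 0.623
  2: x = 0.261, y = 0.222
  3: x = 0.110, y = 0.046
  4: x = 0.439, y = 0.109

x_3 = 0.110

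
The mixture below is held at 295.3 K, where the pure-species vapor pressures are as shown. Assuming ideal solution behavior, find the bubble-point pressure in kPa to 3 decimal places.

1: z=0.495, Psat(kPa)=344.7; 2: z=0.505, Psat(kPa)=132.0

Pbub = 237.286 kPa

At the bubble point ψ → 0, so ΣzᵢKᵢ = 1 with Kᵢ = Pᵢˢᵃᵗ/P ⇒ P = ΣzᵢPᵢˢᵃᵗ.
P = 0.495·344.7 + 0.505·132.0 = 237.286 kPa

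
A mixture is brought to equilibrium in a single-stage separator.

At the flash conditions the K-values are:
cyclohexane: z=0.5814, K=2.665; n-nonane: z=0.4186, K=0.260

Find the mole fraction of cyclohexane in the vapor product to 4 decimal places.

Let ψ = V/F and solve Σ zᵢ(Kᵢ−1)/(1+ψ(Kᵢ−1)) = 0.
g(0) = ΣzᵢKᵢ − 1 = 0.6583 and g(1) = 1 − Σzᵢ/Kᵢ = -0.8282, so a root lies in (0, 1).
Iterate (Newton) starting at ψ = 0.3:
  ψ = 0.3000: g = 0.24741, g' = -1.0955 → ψ = 0.5258
  ψ = 0.5258: g = 0.00906, g' = -1.0725 → ψ = 0.5343
Converged at ψ = 0.5343.
Compositions from xᵢ = zᵢ/(1+ψ(Kᵢ−1)), yᵢ = Kᵢxᵢ:
  cyclohexane: x = 0.3077, y = 0.8200
  n-nonane: x = 0.6923, y = 0.1800

y_cyclohexane = 0.8200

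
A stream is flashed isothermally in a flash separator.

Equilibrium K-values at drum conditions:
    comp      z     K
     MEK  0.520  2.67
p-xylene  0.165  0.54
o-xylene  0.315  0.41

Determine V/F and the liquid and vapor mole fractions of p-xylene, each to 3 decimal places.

V/F = 0.660, x_p-xylene = 0.237, y_p-xylene = 0.128

Newton iteration, V/F⁰ = 0.5:
  V/F = 0.500: g = 0.1111, g' = -0.710 → V/F = 0.656
  V/F = 0.656: g = 0.0022, g' = -0.694 → V/F = 0.660
Converged at V/F = 0.660.
Compositions from xᵢ = zᵢ/(1+V/F(Kᵢ−1)), yᵢ = Kᵢxᵢ:
  MEK: x = 0.247, y = 0.661
  p-xylene: x = 0.237, y = 0.128
  o-xylene: x = 0.516, y = 0.211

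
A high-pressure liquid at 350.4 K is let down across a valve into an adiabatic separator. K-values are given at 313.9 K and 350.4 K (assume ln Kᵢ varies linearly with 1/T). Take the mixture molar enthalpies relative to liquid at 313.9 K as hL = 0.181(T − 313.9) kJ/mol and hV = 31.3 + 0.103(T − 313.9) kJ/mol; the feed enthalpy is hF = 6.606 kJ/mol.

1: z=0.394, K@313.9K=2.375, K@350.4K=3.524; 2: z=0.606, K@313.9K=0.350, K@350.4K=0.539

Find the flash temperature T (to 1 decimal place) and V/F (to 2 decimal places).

T = 316.4 K, V/F = 0.20

Adiabatic flash: solve Rachford–Rice at each trial T, then check hF = ψ·hV(T) + (1−ψ)·hL(T).
  T = 313.9 K: K = (2.375, 0.350), RR gives ψ = 0.165, H_out = 5.178 kJ/mol
  T = 350.4 K: K = (3.524, 0.539), RR gives ψ = 0.615, H_out = 24.093 kJ/mol
  T = 332.1 K: K = (2.923, 0.439), RR gives ψ = 0.388, H_out = 14.873 kJ/mol
  T = 323.0 K: K = (2.642, 0.393), RR gives ψ = 0.281, H_out = 10.228 kJ/mol
  T = 318.4 K: K = (2.506, 0.371), RR gives ψ = 0.224, H_out = 7.748 kJ/mol
  T = 316.1 K: K = (2.438, 0.360), RR gives ψ = 0.195, H_out = 6.455 kJ/mol
Linear interpolation between T = 316.1 (H_out = 6.455) and T = 318.4 (H_out = 7.748) on hF = 6.606 gives T ≈ 316.4 K, at which ψ = 0.20.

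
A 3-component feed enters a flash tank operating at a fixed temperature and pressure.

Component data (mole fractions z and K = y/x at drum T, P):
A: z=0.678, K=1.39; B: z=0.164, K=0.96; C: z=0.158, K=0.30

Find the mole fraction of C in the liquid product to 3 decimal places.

Material balance + equilibrium reduce to Σ zᵢ(Kᵢ−1)/(1+V/F(Kᵢ−1)) = 0.
Feasibility: ΣzᵢKᵢ = 1.147, Σzᵢ/Kᵢ = 1.185 — both > 1, two phases present.
Newton–Raphson from V/F = 0.69:
  V/F = 0.690: g = -0.0123, g' = -0.354 → V/F = 0.655
  V/F = 0.655: g = -0.0004, g' = -0.330 → V/F = 0.654
Converged at V/F = 0.654.
Compositions from xᵢ = zᵢ/(1+V/F(Kᵢ−1)), yᵢ = Kᵢxᵢ:
  A: x = 0.540, y = 0.751
  B: x = 0.168, y = 0.162
  C: x = 0.291, y = 0.087

x_C = 0.291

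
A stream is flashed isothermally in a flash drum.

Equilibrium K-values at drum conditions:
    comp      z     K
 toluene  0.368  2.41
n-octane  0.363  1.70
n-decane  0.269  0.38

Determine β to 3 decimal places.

Rachford–Rice: g(β) = Σ zᵢ(Kᵢ−1)/(1+β(Kᵢ−1)) = 0.
Feasibility: ΣzᵢKᵢ = 1.606, Σzᵢ/Kᵢ = 1.074 — both > 1, two phases present.
Iterate (Newton) starting at β = 0.44:
  β = 0.440: g = 0.2851, g' = -0.578 → β = 0.933
  β = 0.933: g = -0.0180, g' = -0.784 → β = 0.910
Converged at β = 0.910.

β = 0.910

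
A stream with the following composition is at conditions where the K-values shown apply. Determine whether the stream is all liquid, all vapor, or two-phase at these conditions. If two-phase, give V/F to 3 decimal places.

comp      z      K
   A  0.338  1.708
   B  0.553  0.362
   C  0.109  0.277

ΣzᵢKᵢ = 0.808; Σzᵢ/Kᵢ = 2.119.
Since ΣzᵢKᵢ < 1 the mixture is below its bubble point — single liquid phase.

all liquid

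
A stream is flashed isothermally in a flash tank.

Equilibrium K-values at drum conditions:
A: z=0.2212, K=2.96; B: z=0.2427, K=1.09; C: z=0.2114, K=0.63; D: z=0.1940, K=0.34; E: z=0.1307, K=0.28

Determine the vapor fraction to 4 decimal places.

ψ = 0.1869

Material balance + equilibrium reduce to Σ zᵢ(Kᵢ−1)/(1+ψ(Kᵢ−1)) = 0.
Check two-phase: ΣzᵢKᵢ = 1.1550 > 1 and Σzᵢ/Kᵢ = 1.6703 > 1, so g(0) = 0.1550 > 0 and g(1) = -0.6703 < 0.
Newton–Raphson from ψ = 0.3:
  ψ = 0.3000: g = -0.07338, g' = -0.6171 → ψ = 0.1811
  ψ = 0.1811: g = 0.00401, g' = -0.6966 → ψ = 0.1868
  ψ = 0.1868: g = 0.00002, g' = -0.6910 → ψ = 0.1869
Converged at ψ = 0.1869.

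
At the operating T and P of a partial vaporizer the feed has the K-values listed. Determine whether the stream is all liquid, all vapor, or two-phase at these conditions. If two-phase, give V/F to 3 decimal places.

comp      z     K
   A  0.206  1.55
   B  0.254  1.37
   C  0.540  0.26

ΣzᵢKᵢ = 0.808; Σzᵢ/Kᵢ = 2.395.
Since ΣzᵢKᵢ < 1 the mixture is below its bubble point — single liquid phase.

all liquid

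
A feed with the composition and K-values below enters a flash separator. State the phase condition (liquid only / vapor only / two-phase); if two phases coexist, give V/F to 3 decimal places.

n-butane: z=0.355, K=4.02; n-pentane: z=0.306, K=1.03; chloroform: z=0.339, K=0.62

ΣzᵢKᵢ = 1.952; Σzᵢ/Kᵢ = 0.932.
Since Σzᵢ/Kᵢ < 1 the mixture is above its dew point — single vapor phase.

vapor only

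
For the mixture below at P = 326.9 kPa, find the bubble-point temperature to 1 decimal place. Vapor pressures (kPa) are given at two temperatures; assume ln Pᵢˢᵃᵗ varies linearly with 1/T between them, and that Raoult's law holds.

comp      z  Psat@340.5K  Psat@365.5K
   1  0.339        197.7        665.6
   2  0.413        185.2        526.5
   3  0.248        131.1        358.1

Bubble-point temperature: ΣzᵢPᵢˢᵃᵗ(T) = P. Interpolate ln Pᵢˢᵃᵗ = aᵢ + bᵢ/T.
  T = 340.5 K: ΣzᵢPᵢˢᵃᵗ = 176.02 kPa
  T = 365.5 K: ΣzᵢPᵢˢᵃᵗ = 531.89 kPa
  T = 353.0 K: ΣzᵢPᵢˢᵃᵗ = 311.72 kPa
  T = 359.2 K: ΣzᵢPᵢˢᵃᵗ = 408.11 kPa
  T = 356.1 K: ΣzᵢPᵢˢᵃᵗ = 357.07 kPa
  T = 354.6 K: ΣzᵢPᵢˢᵃᵗ = 334.45 kPa
Interpolating between 353.0 K and 354.6 K gives T ≈ 354.1 K.

T = 354.1 K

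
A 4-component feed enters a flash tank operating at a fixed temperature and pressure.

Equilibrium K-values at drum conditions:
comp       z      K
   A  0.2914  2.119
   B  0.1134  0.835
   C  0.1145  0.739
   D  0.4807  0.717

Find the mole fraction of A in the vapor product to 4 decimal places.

Rachford–Rice: g(ψ) = Σ zᵢ(Kᵢ−1)/(1+ψ(Kᵢ−1)) = 0.
g(0) = ΣzᵢKᵢ − 1 = 0.1414 and g(1) = 1 − Σzᵢ/Kᵢ = -0.0987, so a root lies in (0, 1).
Iterate (Newton) starting at ψ = 0.5:
  ψ = 0.5000: g = -0.00413, g' = -0.2163 → ψ = 0.4809
  ψ = 0.4809: g = 0.00003, g' = -0.2197 → ψ = 0.4810
Converged at ψ = 0.4810.
Compositions from xᵢ = zᵢ/(1+ψ(Kᵢ−1)), yᵢ = Kᵢxᵢ:
  A: x = 0.1894, y = 0.4014
  B: x = 0.1232, y = 0.1029
  C: x = 0.1309, y = 0.0968
  D: x = 0.5565, y = 0.3990

y_A = 0.4014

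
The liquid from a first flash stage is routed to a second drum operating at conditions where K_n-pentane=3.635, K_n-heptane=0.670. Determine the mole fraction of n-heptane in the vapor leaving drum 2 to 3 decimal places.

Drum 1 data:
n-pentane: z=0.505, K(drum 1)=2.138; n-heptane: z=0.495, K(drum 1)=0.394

y_n-heptane (drum 2) = 0.595

Drum 1:
Binary case is linear: z₁(K₁−1)(1+ψ₁(K₂−1)) + z₂(K₂−1)(1+ψ₁(K₁−1)) = 0
⇒ ψ₁ = [z₁(K₁−1)+z₂(K₂−1)] / [−(K₁−1)(K₂−1)] = 0.2747/0.6896 = 0.398
Drum-1 compositions:
  n-pentane: x = 0.347, y = 0.743
  n-heptane: x = 0.653, y = 0.257
Drum-2 feed = drum-1 liquid: z₂ = (0.3475, 0.6525).
Drum 2:
Material balance + equilibrium reduce to Σ zᵢ(Kᵢ−1)/(1+ψ₂(Kᵢ−1)) = 0.
Feasibility: ΣzᵢKᵢ = 1.700, Σzᵢ/Kᵢ = 1.070 — both > 1, two phases present.
Iterate (Newton) starting at ψ₂ = 0.66:
  ψ₂ = 0.660: g = 0.0590, g' = -0.438 → ψ₂ = 0.795
  ψ₂ = 0.795: g = 0.0040, g' = -0.383 → ψ₂ = 0.805
Converged at ψ₂ = 0.805.
  n-pentane: x = 0.111, y = 0.405
  n-heptane: x = 0.889, y = 0.595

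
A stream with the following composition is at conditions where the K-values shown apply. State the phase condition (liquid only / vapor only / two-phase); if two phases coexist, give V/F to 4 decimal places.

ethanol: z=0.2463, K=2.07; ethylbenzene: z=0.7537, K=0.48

ΣzᵢKᵢ = 0.8716; Σzᵢ/Kᵢ = 1.6892.
Since ΣzᵢKᵢ < 1 the mixture is below its bubble point — single liquid phase.

liquid only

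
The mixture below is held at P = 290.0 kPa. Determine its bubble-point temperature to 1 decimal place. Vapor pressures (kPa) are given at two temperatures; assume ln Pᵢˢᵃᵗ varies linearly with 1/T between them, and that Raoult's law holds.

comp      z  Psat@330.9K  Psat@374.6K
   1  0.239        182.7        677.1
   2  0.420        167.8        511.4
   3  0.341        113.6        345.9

Bubble-point temperature: ΣzᵢPᵢˢᵃᵗ(T) = P. Interpolate ln Pᵢˢᵃᵗ = aᵢ + bᵢ/T.
  T = 330.9 K: ΣzᵢPᵢˢᵃᵗ = 152.88 kPa
  T = 374.6 K: ΣzᵢPᵢˢᵃᵗ = 494.57 kPa
  T = 352.8 K: ΣzᵢPᵢˢᵃᵗ = 285.24 kPa
  T = 363.7 K: ΣzᵢPᵢˢᵃᵗ = 378.62 kPa
  T = 358.2 K: ΣzᵢPᵢˢᵃᵗ = 328.89 kPa
  T = 355.5 K: ΣzᵢPᵢˢᵃᵗ = 306.45 kPa
Interpolating between 352.8 K and 355.5 K gives T ≈ 353.4 K.

T = 353.4 K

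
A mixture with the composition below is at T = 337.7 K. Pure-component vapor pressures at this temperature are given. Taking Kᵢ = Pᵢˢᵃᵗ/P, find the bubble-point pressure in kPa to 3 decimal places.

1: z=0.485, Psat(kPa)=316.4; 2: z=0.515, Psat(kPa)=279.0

At the bubble point ψ → 0, so ΣzᵢKᵢ = 1 with Kᵢ = Pᵢˢᵃᵗ/P ⇒ P = ΣzᵢPᵢˢᵃᵗ.
P = 0.485·316.4 + 0.515·279.0 = 297.139 kPa

Pbub = 297.139 kPa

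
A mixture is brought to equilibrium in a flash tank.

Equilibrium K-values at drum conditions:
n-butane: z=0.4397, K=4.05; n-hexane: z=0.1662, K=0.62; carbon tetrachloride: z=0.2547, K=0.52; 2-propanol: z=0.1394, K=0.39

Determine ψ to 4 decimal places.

ψ = 0.7123

Iterate (Newton) starting at ψ = 0.56:
  ψ = 0.5600: g = 0.11865, g' = -0.8259 → ψ = 0.7037
  ψ = 0.7037: g = 0.00646, g' = -0.7510 → ψ = 0.7123
Converged at ψ = 0.7123.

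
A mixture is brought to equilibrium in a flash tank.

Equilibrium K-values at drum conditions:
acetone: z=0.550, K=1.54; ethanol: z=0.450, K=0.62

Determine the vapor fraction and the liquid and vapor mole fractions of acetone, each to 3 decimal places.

ψ = 0.614, x_acetone = 0.413, y_acetone = 0.636

Rachford–Rice: g(ψ) = Σ zᵢ(Kᵢ−1)/(1+ψ(Kᵢ−1)) = 0.
Feasibility: ΣzᵢKᵢ = 1.126, Σzᵢ/Kᵢ = 1.083 — both > 1, two phases present.
Newton–Raphson from ψ = 0.49:
  ψ = 0.490: g = 0.0247, g' = -0.198 → ψ = 0.615
  ψ = 0.615: g = -0.0001, g' = -0.201 → ψ = 0.614
Converged at ψ = 0.614.
Compositions from xᵢ = zᵢ/(1+ψ(Kᵢ−1)), yᵢ = Kᵢxᵢ:
  acetone: x = 0.413, y = 0.636
  ethanol: x = 0.587, y = 0.364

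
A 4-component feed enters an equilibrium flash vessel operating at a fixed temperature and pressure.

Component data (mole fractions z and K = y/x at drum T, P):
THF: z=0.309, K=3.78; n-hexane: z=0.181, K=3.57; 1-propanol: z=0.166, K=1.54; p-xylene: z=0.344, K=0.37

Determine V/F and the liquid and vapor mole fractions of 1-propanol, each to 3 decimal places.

Newton–Raphson from V/F = 0.35:
  V/F = 0.350: g = 0.4776, g' = -1.204 → V/F = 0.747
  V/F = 0.747: g = 0.0932, g' = -0.904 → V/F = 0.850
  V/F = 0.850: g = -0.0035, g' = -0.984 → V/F = 0.846
Converged at V/F = 0.846.
Compositions from xᵢ = zᵢ/(1+V/F(Kᵢ−1)), yᵢ = Kᵢxᵢ:
  THF: x = 0.092, y = 0.348
  n-hexane: x = 0.057, y = 0.204
  1-propanol: x = 0.114, y = 0.175
  p-xylene: x = 0.737, y = 0.273

V/F = 0.846, x_1-propanol = 0.114, y_1-propanol = 0.175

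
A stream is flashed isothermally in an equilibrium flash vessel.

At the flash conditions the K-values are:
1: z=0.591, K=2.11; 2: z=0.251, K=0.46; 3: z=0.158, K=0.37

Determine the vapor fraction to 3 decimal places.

ψ = 0.656

Let ψ = V/F and solve Σ zᵢ(Kᵢ−1)/(1+ψ(Kᵢ−1)) = 0.
Check two-phase: ΣzᵢKᵢ = 1.421 > 1 and Σzᵢ/Kᵢ = 1.253 > 1, so g(0) = 0.421 > 0 and g(1) = -0.253 < 0.
Newton iteration, ψ⁰ = 0.5:
  ψ = 0.500: g = 0.0909, g' = -0.572 → ψ = 0.659
  ψ = 0.659: g = -0.0017, g' = -0.603 → ψ = 0.656
Converged at ψ = 0.656.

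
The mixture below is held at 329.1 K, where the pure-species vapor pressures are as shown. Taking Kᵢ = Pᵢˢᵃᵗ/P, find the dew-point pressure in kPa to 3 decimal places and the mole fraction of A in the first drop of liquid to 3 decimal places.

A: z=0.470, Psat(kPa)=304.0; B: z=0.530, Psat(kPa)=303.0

Pdew = 303.469 kPa, x_A = 0.469

At the dew point ψ → 1, so Σzᵢ/Kᵢ = 1 with Kᵢ = Pᵢˢᵃᵗ/P ⇒ 1/P = Σzᵢ/Pᵢˢᵃᵗ.
1/P = 0.470/304.0 + 0.530/303.0 = 0.003295 ⇒ P = 303.469 kPa
xᵢ = zᵢP/Pᵢˢᵃᵗ ⇒ x_A = 0.470·303.469/304.0 = 0.469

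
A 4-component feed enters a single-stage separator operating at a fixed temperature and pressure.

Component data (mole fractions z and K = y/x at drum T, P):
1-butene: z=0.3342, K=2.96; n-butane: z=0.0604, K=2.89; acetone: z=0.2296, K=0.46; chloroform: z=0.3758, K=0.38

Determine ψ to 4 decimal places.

Let ψ = V/F and solve Σ zᵢ(Kᵢ−1)/(1+ψ(Kᵢ−1)) = 0.
Feasibility: ΣzᵢKᵢ = 1.4122, Σzᵢ/Kᵢ = 1.6219 — both > 1, two phases present.
Iterate (Newton) starting at ψ = 0.5:
  ψ = 0.5000: g = -0.11800, g' = -0.8136 → ψ = 0.3550
  ψ = 0.3550: g = 0.00248, g' = -0.8637 → ψ = 0.3578
Converged at ψ = 0.3578.

ψ = 0.3578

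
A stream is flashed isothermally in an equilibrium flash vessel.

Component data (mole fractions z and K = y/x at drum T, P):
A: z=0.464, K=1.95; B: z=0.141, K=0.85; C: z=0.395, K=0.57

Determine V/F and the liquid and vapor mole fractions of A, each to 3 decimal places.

V/F = 0.694, x_A = 0.280, y_A = 0.545

Rachford–Rice: g(V/F) = Σ zᵢ(Kᵢ−1)/(1+V/F(Kᵢ−1)) = 0.
Feasibility: ΣzᵢKᵢ = 1.250, Σzᵢ/Kᵢ = 1.097 — both > 1, two phases present.
Iterate (Newton) starting at V/F = 0.5:
  V/F = 0.500: g = 0.0596, g' = -0.315 → V/F = 0.689
  V/F = 0.689: g = 0.0013, g' = -0.304 → V/F = 0.694
Converged at V/F = 0.694.
Compositions from xᵢ = zᵢ/(1+V/F(Kᵢ−1)), yᵢ = Kᵢxᵢ:
  A: x = 0.280, y = 0.545
  B: x = 0.157, y = 0.134
  C: x = 0.563, y = 0.321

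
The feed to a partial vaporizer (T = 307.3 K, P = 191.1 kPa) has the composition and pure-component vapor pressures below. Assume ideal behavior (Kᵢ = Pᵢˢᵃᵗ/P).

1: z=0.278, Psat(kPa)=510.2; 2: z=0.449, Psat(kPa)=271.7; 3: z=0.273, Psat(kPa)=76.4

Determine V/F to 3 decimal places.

V/F = 0.844

Raoult's law: Kᵢ = Pᵢˢᵃᵗ/P = Pᵢˢᵃᵗ/191.1.
  K_1 = 510.2/191.1 = 2.66981, K_2 = 271.7/191.1 = 1.42177, K_3 = 76.4/191.1 = 0.39979
Rachford–Rice: g(V/F) = Σ zᵢ(Kᵢ−1)/(1+V/F(Kᵢ−1)) = 0.
Check two-phase: ΣzᵢKᵢ = 1.490 > 1 and Σzᵢ/Kᵢ = 1.103 > 1, so g(0) = 0.490 > 0 and g(1) = -0.103 < 0.
Newton–Raphson from V/F = 0.5:
  V/F = 0.500: g = 0.1753, g' = -0.485 → V/F = 0.861
  V/F = 0.861: g = -0.0098, g' = -0.595 → V/F = 0.845
  V/F = 0.845: g = -0.0001, g' = -0.581 → V/F = 0.844
Converged at V/F = 0.844.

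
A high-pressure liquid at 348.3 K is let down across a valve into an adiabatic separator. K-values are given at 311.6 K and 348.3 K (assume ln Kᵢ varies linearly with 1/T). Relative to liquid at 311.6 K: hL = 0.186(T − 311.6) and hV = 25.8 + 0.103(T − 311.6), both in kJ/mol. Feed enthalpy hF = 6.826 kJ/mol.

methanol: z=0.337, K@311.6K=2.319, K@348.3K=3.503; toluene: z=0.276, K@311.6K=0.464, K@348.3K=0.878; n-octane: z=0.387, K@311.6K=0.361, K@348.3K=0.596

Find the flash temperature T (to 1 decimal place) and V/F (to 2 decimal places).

T = 320.1 K, V/F = 0.21

Adiabatic flash: solve Rachford–Rice at each trial T, then check hF = ψ·hV(T) + (1−ψ)·hL(T).
  T = 311.6 K: K = (2.319, 0.464, 0.361), RR gives ψ = 0.063, H_out = 1.613 kJ/mol
  T = 348.3 K: K = (3.503, 0.878, 0.596), RR gives ψ = 0.834, H_out = 25.798 kJ/mol
  T = 330.0 K: K = (2.885, 0.650, 0.471), RR gives ψ = 0.384, H_out = 12.738 kJ/mol
  T = 320.8 K: K = (2.595, 0.552, 0.414), RR gives ψ = 0.220, H_out = 7.225 kJ/mol
  T = 316.2 K: K = (2.455, 0.507, 0.387), RR gives ψ = 0.142, H_out = 4.466 kJ/mol
  T = 318.5 K: K = (2.524, 0.529, 0.400), RR gives ψ = 0.181, H_out = 5.853 kJ/mol
Linear interpolation between T = 318.5 (H_out = 5.853) and T = 320.8 (H_out = 7.225) on hF = 6.826 gives T ≈ 320.1 K, at which ψ = 0.21.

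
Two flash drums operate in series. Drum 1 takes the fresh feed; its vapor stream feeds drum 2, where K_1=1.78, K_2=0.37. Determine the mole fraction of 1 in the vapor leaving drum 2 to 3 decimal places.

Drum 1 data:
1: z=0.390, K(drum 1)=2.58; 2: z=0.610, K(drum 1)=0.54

Drum 1:
Binary case is linear: z₁(K₁−1)(1+ψ₁(K₂−1)) + z₂(K₂−1)(1+ψ₁(K₁−1)) = 0
⇒ ψ₁ = [z₁(K₁−1)+z₂(K₂−1)] / [−(K₁−1)(K₂−1)] = 0.3356/0.7268 = 0.462
Drum-1 compositions:
  1: x = 0.225, y = 0.582
  2: x = 0.775, y = 0.418
Drum-2 feed = drum-1 vapor: z₂ = (0.5818, 0.4182).
Drum 2:
Newton–Raphson from ψ₂ = 0.5:
  ψ₂ = 0.500: g = -0.0582, g' = -0.537 → ψ₂ = 0.392
  ψ₂ = 0.392: g = -0.0022, g' = -0.500 → ψ₂ = 0.387
Converged at ψ₂ = 0.387.
  1: x = 0.447, y = 0.795
  2: x = 0.553, y = 0.205

y_1 (drum 2) = 0.795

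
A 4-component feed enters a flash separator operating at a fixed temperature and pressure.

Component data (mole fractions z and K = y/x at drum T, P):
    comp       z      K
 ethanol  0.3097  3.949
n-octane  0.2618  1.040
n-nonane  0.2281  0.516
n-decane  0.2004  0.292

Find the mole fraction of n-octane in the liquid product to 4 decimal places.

Newton iteration, V/F⁰ = 0.5:
  V/F = 0.5000: g = 0.01407, g' = -0.7740 → V/F = 0.5182
  V/F = 0.5182: g = 0.00006, g' = -0.7676 → V/F = 0.5183
Converged at V/F = 0.5183.
Compositions from xᵢ = zᵢ/(1+V/F(Kᵢ−1)), yᵢ = Kᵢxᵢ:
  ethanol: x = 0.1225, y = 0.4837
  n-octane: x = 0.2565, y = 0.2667
  n-nonane: x = 0.3045, y = 0.1571
  n-decane: x = 0.3166, y = 0.0924

x_n-octane = 0.2565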